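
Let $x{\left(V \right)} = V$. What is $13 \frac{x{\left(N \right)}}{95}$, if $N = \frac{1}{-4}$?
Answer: $- \frac{13}{380} \approx -0.034211$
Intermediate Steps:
$N = - \frac{1}{4} \approx -0.25$
$13 \frac{x{\left(N \right)}}{95} = 13 \left(- \frac{1}{4 \cdot 95}\right) = 13 \left(\left(- \frac{1}{4}\right) \frac{1}{95}\right) = 13 \left(- \frac{1}{380}\right) = - \frac{13}{380}$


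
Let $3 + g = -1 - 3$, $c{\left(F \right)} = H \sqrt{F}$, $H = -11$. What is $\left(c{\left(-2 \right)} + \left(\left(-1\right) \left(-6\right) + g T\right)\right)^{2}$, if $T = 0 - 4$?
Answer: $914 - 748 i \sqrt{2} \approx 914.0 - 1057.8 i$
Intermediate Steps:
$T = -4$ ($T = 0 - 4 = -4$)
$c{\left(F \right)} = - 11 \sqrt{F}$
$g = -7$ ($g = -3 - 4 = -7$)
$\left(c{\left(-2 \right)} + \left(\left(-1\right) \left(-6\right) + g T\right)\right)^{2} = \left(- 11 \sqrt{-2} - -34\right)^{2} = \left(- 11 i \sqrt{2} + \left(6 + 28\right)\right)^{2} = \left(- 11 i \sqrt{2} + 34\right)^{2} = \left(34 - 11 i \sqrt{2}\right)^{2}$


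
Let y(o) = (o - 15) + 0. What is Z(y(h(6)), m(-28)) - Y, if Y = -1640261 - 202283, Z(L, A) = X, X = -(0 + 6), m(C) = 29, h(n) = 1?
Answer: 1842538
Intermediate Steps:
y(o) = -15 + o (y(o) = (-15 + o) + 0 = -15 + o)
X = -6 (X = -1*6 = -6)
Z(L, A) = -6
Y = -1842544
Z(y(h(6)), m(-28)) - Y = -6 - 1*(-1842544) = -6 + 1842544 = 1842538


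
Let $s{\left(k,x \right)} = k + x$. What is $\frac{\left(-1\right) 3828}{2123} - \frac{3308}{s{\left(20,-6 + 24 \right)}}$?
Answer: $- \frac{325834}{3667} \approx -88.856$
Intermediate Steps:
$\frac{\left(-1\right) 3828}{2123} - \frac{3308}{s{\left(20,-6 + 24 \right)}} = \frac{\left(-1\right) 3828}{2123} - \frac{3308}{20 + \left(-6 + 24\right)} = \left(-3828\right) \frac{1}{2123} - \frac{3308}{20 + 18} = - \frac{348}{193} - \frac{3308}{38} = - \frac{348}{193} - \frac{1654}{19} = - \frac{325834}{3667}$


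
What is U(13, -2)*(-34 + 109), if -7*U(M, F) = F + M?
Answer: -825/7 ≈ -117.86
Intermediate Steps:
U(M, F) = -F/7 - M/7 (U(M, F) = -(F + M)/7 = -F/7 - M/7)
U(13, -2)*(-34 + 109) = (-⅐*(-2) - ⅐*13)*(-34 + 109) = (2/7 - 13/7)*75 = -11/7*75 = -825/7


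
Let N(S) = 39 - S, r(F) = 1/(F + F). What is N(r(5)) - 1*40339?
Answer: -403001/10 ≈ -40300.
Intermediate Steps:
r(F) = 1/(2*F)
N(r(5)) - 1*40339 = (39 - 1/(2*5)) - 1*40339 = (39 - 1/(2*5)) - 40339 = (39 - 1*⅒) - 40339 = (39 - ⅒) - 40339 = 389/10 - 40339 = -403001/10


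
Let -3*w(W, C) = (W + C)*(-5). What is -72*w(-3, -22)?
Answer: 3000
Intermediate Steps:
w(W, C) = 5*C/3 + 5*W/3 (w(W, C) = -(W + C)*(-5)/3 = -(C + W)*(-5)/3 = -(-5*C - 5*W)/3 = 5*C/3 + 5*W/3)
-72*w(-3, -22) = -72*((5/3)*(-22) + (5/3)*(-3)) = -72*(-110/3 - 5) = -72*(-125/3) = 3000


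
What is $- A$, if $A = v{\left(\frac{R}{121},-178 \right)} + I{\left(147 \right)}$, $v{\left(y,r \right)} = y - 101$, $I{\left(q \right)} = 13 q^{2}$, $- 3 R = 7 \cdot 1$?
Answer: $- \frac{101936201}{363} \approx -2.8082 \cdot 10^{5}$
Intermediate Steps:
$R = - \frac{7}{3}$ ($R = - \frac{7 \cdot 1}{3} = \left(- \frac{1}{3}\right) 7 = - \frac{7}{3} \approx -2.3333$)
$v{\left(y,r \right)} = -101 + y$
$A = \frac{101936201}{363}$ ($A = \left(-101 - \frac{7}{3 \cdot 121}\right) + 13 \cdot 147^{2} = \left(-101 - \frac{7}{363}\right) + 13 \cdot 21609 = \left(-101 - \frac{7}{363}\right) + 280917 = - \frac{36670}{363} + 280917 = \frac{101936201}{363} \approx 2.8082 \cdot 10^{5}$)
$- A = \left(-1\right) \frac{101936201}{363} = - \frac{101936201}{363}$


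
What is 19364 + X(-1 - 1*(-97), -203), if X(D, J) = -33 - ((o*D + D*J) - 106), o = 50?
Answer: 34125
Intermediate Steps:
X(D, J) = 73 - 50*D - D*J (X(D, J) = -33 - ((50*D + D*J) - 106) = -33 - (-106 + 50*D + D*J) = -33 + (106 - 50*D - D*J) = 73 - 50*D - D*J)
19364 + X(-1 - 1*(-97), -203) = 19364 + (73 - 50*(-1 - 1*(-97)) - 1*(-1 - 1*(-97))*(-203)) = 19364 + (73 - 50*(-1 + 97) - 1*(-1 + 97)*(-203)) = 19364 + (73 - 50*96 - 1*96*(-203)) = 19364 + (73 - 4800 + 19488) = 19364 + 14761 = 34125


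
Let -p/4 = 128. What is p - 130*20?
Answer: -3112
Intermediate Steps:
p = -512 (p = -4*128 = -512)
p - 130*20 = -512 - 130*20 = -512 - 2600 = -3112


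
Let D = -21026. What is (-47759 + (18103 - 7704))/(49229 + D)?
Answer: -37360/28203 ≈ -1.3247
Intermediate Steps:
(-47759 + (18103 - 7704))/(49229 + D) = (-47759 + (18103 - 7704))/(49229 - 21026) = (-47759 + 10399)/28203 = -37360*1/28203 = -37360/28203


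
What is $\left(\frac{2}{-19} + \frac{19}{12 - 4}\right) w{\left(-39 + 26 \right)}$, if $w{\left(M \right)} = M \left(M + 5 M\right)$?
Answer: $\frac{174915}{76} \approx 2301.5$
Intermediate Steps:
$w{\left(M \right)} = 6 M^{2}$ ($w{\left(M \right)} = M 6 M = 6 M^{2}$)
$\left(\frac{2}{-19} + \frac{19}{12 - 4}\right) w{\left(-39 + 26 \right)} = \left(\frac{2}{-19} + \frac{19}{12 - 4}\right) 6 \left(-39 + 26\right)^{2} = \left(2 \left(- \frac{1}{19}\right) + \frac{19}{12 - 4}\right) 6 \left(-13\right)^{2} = \left(- \frac{2}{19} + \frac{19}{8}\right) 6 \cdot 169 = \left(- \frac{2}{19} + 19 \cdot \frac{1}{8}\right) 1014 = \left(- \frac{2}{19} + \frac{19}{8}\right) 1014 = \frac{345}{152} \cdot 1014 = \frac{174915}{76}$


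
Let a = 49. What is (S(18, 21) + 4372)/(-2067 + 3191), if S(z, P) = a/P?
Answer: 13123/3372 ≈ 3.8918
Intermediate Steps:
S(z, P) = 49/P
(S(18, 21) + 4372)/(-2067 + 3191) = (49/21 + 4372)/(-2067 + 3191) = (49*(1/21) + 4372)/1124 = (7/3 + 4372)*(1/1124) = (13123/3)*(1/1124) = 13123/3372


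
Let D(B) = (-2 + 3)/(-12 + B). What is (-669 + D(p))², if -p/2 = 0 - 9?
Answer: 16104169/36 ≈ 4.4734e+5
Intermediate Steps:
p = 18 (p = -2*(0 - 9) = -2*(-9) = 18)
D(B) = 1/(-12 + B)
(-669 + D(p))² = (-669 + 1/(-12 + 18))² = (-669 + 1/6)² = (-669 + ⅙)² = (-4013/6)² = 16104169/36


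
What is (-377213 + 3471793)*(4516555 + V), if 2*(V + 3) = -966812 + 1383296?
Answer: 14621253016520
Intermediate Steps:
V = 208239 (V = -3 + (-966812 + 1383296)/2 = -3 + (½)*416484 = -3 + 208242 = 208239)
(-377213 + 3471793)*(4516555 + V) = (-377213 + 3471793)*(4516555 + 208239) = 3094580*4724794 = 14621253016520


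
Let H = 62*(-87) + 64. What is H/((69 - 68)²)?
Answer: -5330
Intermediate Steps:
H = -5330 (H = -5394 + 64 = -5330)
H/((69 - 68)²) = -5330/(69 - 68)² = -5330/(1²) = -5330/1 = -5330*1 = -5330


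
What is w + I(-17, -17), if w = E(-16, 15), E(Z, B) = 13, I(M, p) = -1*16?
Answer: -3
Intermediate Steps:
I(M, p) = -16
w = 13
w + I(-17, -17) = 13 - 16 = -3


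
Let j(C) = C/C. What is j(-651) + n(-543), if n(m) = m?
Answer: -542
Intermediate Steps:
j(C) = 1
j(-651) + n(-543) = 1 - 543 = -542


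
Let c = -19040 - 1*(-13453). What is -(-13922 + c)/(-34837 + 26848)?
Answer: -6503/2663 ≈ -2.4420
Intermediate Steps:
c = -5587 (c = -19040 + 13453 = -5587)
-(-13922 + c)/(-34837 + 26848) = -(-13922 - 5587)/(-34837 + 26848) = -(-19509)/(-7989) = -(-19509)*(-1)/7989 = -1*6503/2663 = -6503/2663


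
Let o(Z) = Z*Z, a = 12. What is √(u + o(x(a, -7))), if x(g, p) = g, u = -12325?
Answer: I*√12181 ≈ 110.37*I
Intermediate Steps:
o(Z) = Z²
√(u + o(x(a, -7))) = √(-12325 + 12²) = √(-12325 + 144) = √(-12181) = I*√12181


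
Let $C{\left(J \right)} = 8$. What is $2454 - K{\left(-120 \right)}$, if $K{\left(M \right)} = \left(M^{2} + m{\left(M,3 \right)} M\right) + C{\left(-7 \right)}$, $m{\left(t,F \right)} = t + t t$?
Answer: $1701646$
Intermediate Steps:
$m{\left(t,F \right)} = t + t^{2}$
$K{\left(M \right)} = 8 + M^{2} + M^{2} \left(1 + M\right)$ ($K{\left(M \right)} = \left(M^{2} + M \left(1 + M\right) M\right) + 8 = \left(M^{2} + M^{2} \left(1 + M\right)\right) + 8 = 8 + M^{2} + M^{2} \left(1 + M\right)$)
$2454 - K{\left(-120 \right)} = 2454 - \left(8 + \left(-120\right)^{3} + 2 \left(-120\right)^{2}\right) = 2454 - \left(8 - 1728000 + 2 \cdot 14400\right) = 2454 - \left(8 - 1728000 + 28800\right) = 2454 - -1699192 = 2454 + 1699192 = 1701646$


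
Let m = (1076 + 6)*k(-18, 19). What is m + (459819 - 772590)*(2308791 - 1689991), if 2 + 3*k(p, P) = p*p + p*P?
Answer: -580628106040/3 ≈ -1.9354e+11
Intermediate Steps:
k(p, P) = -2/3 + p**2/3 + P*p/3 (k(p, P) = -2/3 + (p*p + p*P)/3 = -2/3 + (p**2 + P*p)/3 = -2/3 + (p**2/3 + P*p/3) = -2/3 + p**2/3 + P*p/3)
m = -21640/3 (m = (1076 + 6)*(-2/3 + (1/3)*(-18)**2 + (1/3)*19*(-18)) = 1082*(-2/3 + (1/3)*324 - 114) = 1082*(-2/3 + 108 - 114) = 1082*(-20/3) = -21640/3 ≈ -7213.3)
m + (459819 - 772590)*(2308791 - 1689991) = -21640/3 + (459819 - 772590)*(2308791 - 1689991) = -21640/3 - 312771*618800 = -21640/3 - 193542694800 = -580628106040/3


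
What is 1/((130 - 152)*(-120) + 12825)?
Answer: 1/15465 ≈ 6.4662e-5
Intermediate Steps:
1/((130 - 152)*(-120) + 12825) = 1/(-22*(-120) + 12825) = 1/(2640 + 12825) = 1/15465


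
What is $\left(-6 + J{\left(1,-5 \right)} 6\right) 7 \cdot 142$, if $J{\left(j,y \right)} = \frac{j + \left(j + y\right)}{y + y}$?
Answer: $- \frac{20874}{5} \approx -4174.8$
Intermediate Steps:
$J{\left(j,y \right)} = \frac{y + 2 j}{2 y}$
$\left(-6 + J{\left(1,-5 \right)} 6\right) 7 \cdot 142 = \left(-6 + \frac{1 + \frac{1}{2} \left(-5\right)}{-5} \cdot 6\right) 7 \cdot 142 = \left(-6 + - \frac{1 - \frac{5}{2}}{5} \cdot 6\right) 994 = \left(-6 + \left(- \frac{1}{5}\right) \left(- \frac{3}{2}\right) 6\right) 994 = \left(-6 + \frac{3}{10} \cdot 6\right) 994 = \left(-6 + \frac{9}{5}\right) 994 = \left(- \frac{21}{5}\right) 994 = - \frac{20874}{5}$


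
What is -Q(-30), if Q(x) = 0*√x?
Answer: 0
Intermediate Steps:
Q(x) = 0
-Q(-30) = -1*0 = 0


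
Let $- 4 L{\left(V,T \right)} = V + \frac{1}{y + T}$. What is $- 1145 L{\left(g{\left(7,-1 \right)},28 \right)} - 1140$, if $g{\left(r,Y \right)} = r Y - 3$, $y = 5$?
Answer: $- \frac{527185}{132} \approx -3993.8$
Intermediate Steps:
$g{\left(r,Y \right)} = -3 + Y r$ ($g{\left(r,Y \right)} = Y r - 3 = -3 + Y r$)
$L{\left(V,T \right)} = - \frac{V}{4} - \frac{1}{4 \left(5 + T\right)}$ ($L{\left(V,T \right)} = - \frac{V + \frac{1}{5 + T}}{4} = - \frac{V}{4} - \frac{1}{4 \left(5 + T\right)}$)
$- 1145 L{\left(g{\left(7,-1 \right)},28 \right)} - 1140 = - 1145 \frac{-1 - 5 \left(-3 - 7\right) - 28 \left(-3 - 7\right)}{4 \left(5 + 28\right)} - 1140 = - 1145 \frac{-1 - 5 \left(-3 - 7\right) - 28 \left(-3 - 7\right)}{4 \cdot 33} - 1140 = - 1145 \cdot \frac{1}{4} \cdot \frac{1}{33} \left(-1 - -50 - 28 \left(-10\right)\right) - 1140 = - 1145 \cdot \frac{1}{4} \cdot \frac{1}{33} \left(-1 + 50 + 280\right) - 1140 = - 1145 \cdot \frac{1}{4} \cdot \frac{1}{33} \cdot 329 - 1140 = \left(-1145\right) \frac{329}{132} - 1140 = - \frac{376705}{132} - 1140 = - \frac{527185}{132}$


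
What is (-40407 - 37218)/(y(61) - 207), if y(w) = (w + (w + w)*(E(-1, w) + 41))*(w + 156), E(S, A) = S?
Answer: -1725/23822 ≈ -0.072412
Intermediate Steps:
y(w) = 81*w*(156 + w) (y(w) = (w + (w + w)*(-1 + 41))*(w + 156) = (w + (2*w)*40)*(156 + w) = (w + 80*w)*(156 + w) = (81*w)*(156 + w) = 81*w*(156 + w))
(-40407 - 37218)/(y(61) - 207) = (-40407 - 37218)/(81*61*(156 + 61) - 207) = -77625/(81*61*217 - 207) = -77625/(1072197 - 207) = -77625/1071990 = -77625*1/1071990 = -1725/23822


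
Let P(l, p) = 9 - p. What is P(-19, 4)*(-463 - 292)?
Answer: -3775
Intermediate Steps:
P(-19, 4)*(-463 - 292) = (9 - 1*4)*(-463 - 292) = (9 - 4)*(-755) = 5*(-755) = -3775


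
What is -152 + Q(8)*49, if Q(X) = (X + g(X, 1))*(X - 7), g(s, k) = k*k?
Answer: 289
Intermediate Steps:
g(s, k) = k**2
Q(X) = (1 + X)*(-7 + X) (Q(X) = (X + 1**2)*(X - 7) = (X + 1)*(-7 + X) = (1 + X)*(-7 + X))
-152 + Q(8)*49 = -152 + (-7 + 8**2 - 6*8)*49 = -152 + (-7 + 64 - 48)*49 = -152 + 9*49 = -152 + 441 = 289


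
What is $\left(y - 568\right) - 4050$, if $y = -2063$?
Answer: $-6681$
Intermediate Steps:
$\left(y - 568\right) - 4050 = \left(-2063 - 568\right) - 4050 = -2631 - 4050 = -6681$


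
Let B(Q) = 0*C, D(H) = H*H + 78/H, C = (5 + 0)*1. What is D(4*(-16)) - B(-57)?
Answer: 131033/32 ≈ 4094.8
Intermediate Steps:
C = 5 (C = 5*1 = 5)
D(H) = H² + 78/H
B(Q) = 0 (B(Q) = 0*5 = 0)
D(4*(-16)) - B(-57) = (78 + (4*(-16))³)/((4*(-16))) - 1*0 = (78 + (-64)³)/(-64) + 0 = -(78 - 262144)/64 + 0 = -1/64*(-262066) + 0 = 131033/32 + 0 = 131033/32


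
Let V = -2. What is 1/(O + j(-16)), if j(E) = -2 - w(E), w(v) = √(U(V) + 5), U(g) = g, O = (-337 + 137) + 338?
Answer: 136/18493 + √3/18493 ≈ 0.0074478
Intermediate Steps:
O = 138 (O = -200 + 338 = 138)
w(v) = √3 (w(v) = √(-2 + 5) = √3)
j(E) = -2 - √3
1/(O + j(-16)) = 1/(138 + (-2 - √3)) = 1/(136 - √3)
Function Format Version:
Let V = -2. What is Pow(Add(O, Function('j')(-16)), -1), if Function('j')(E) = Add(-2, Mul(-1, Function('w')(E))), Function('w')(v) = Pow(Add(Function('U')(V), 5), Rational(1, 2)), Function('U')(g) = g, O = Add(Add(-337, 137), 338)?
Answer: Add(Rational(136, 18493), Mul(Rational(1, 18493), Pow(3, Rational(1, 2)))) ≈ 0.0074478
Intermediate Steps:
O = 138 (O = Add(-200, 338) = 138)
Function('w')(v) = Pow(3, Rational(1, 2)) (Function('w')(v) = Pow(Add(-2, 5), Rational(1, 2)) = Pow(3, Rational(1, 2)))
Function('j')(E) = Add(-2, Mul(-1, Pow(3, Rational(1, 2))))
Pow(Add(O, Function('j')(-16)), -1) = Pow(Add(138, Add(-2, Mul(-1, Pow(3, Rational(1, 2))))), -1) = Pow(Add(136, Mul(-1, Pow(3, Rational(1, 2)))), -1)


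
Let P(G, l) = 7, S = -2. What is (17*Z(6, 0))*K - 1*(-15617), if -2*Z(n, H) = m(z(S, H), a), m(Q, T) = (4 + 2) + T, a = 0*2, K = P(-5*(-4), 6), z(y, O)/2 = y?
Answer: 15260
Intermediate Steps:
z(y, O) = 2*y
K = 7
a = 0
m(Q, T) = 6 + T
Z(n, H) = -3 (Z(n, H) = -(6 + 0)/2 = -½*6 = -3)
(17*Z(6, 0))*K - 1*(-15617) = (17*(-3))*7 - 1*(-15617) = -51*7 + 15617 = -357 + 15617 = 15260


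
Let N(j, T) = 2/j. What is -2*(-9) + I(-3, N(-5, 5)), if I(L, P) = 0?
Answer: 18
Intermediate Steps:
-2*(-9) + I(-3, N(-5, 5)) = -2*(-9) + 0 = 18 + 0 = 18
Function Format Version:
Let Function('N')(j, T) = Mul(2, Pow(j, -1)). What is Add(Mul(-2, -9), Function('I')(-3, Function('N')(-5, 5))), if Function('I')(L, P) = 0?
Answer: 18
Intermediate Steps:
Add(Mul(-2, -9), Function('I')(-3, Function('N')(-5, 5))) = Add(Mul(-2, -9), 0) = Add(18, 0) = 18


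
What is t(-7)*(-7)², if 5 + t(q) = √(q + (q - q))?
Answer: -245 + 49*I*√7 ≈ -245.0 + 129.64*I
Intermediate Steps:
t(q) = -5 + √q (t(q) = -5 + √(q + (q - q)) = -5 + √(q + 0) = -5 + √q)
t(-7)*(-7)² = (-5 + √(-7))*(-7)² = (-5 + I*√7)*49 = -245 + 49*I*√7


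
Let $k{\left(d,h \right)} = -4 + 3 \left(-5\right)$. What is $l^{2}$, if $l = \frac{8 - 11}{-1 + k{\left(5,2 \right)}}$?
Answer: $\frac{9}{400} \approx 0.0225$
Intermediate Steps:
$k{\left(d,h \right)} = -19$ ($k{\left(d,h \right)} = -4 - 15 = -19$)
$l = \frac{3}{20}$ ($l = \frac{8 - 11}{-1 - 19} = - \frac{3}{-20} = \left(-3\right) \left(- \frac{1}{20}\right) = \frac{3}{20} \approx 0.15$)
$l^{2} = \left(\frac{3}{20}\right)^{2} = \frac{9}{400}$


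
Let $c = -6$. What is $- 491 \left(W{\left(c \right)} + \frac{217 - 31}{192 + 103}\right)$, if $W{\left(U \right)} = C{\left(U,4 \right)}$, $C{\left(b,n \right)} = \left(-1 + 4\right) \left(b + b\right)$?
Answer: $\frac{5123094}{295} \approx 17366.0$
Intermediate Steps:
$C{\left(b,n \right)} = 6 b$ ($C{\left(b,n \right)} = 3 \cdot 2 b = 6 b$)
$W{\left(U \right)} = 6 U$
$- 491 \left(W{\left(c \right)} + \frac{217 - 31}{192 + 103}\right) = - 491 \left(6 \left(-6\right) + \frac{217 - 31}{192 + 103}\right) = - 491 \left(-36 + \frac{186}{295}\right) = \left(-491\right) \left(- \frac{10434}{295}\right) = \frac{5123094}{295}$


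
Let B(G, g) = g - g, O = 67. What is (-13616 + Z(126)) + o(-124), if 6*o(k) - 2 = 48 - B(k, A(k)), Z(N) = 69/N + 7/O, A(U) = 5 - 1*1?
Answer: -38290139/2814 ≈ -13607.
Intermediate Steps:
A(U) = 4 (A(U) = 5 - 1 = 4)
B(G, g) = 0
Z(N) = 7/67 + 69/N (Z(N) = 69/N + 7/67 = 7/67 + 69/N)
o(k) = 25/3 (o(k) = ⅓ + (48 - 1*0)/6 = ⅓ + (48 + 0)/6 = ⅓ + (⅙)*48 = ⅓ + 8 = 25/3)
(-13616 + Z(126)) + o(-124) = (-13616 + (7/67 + 69/126)) + 25/3 = (-13616 + (7/67 + 69*(1/126))) + 25/3 = (-13616 + (7/67 + 23/42)) + 25/3 = (-13616 + 1835/2814) + 25/3 = -38313589/2814 + 25/3 = -38290139/2814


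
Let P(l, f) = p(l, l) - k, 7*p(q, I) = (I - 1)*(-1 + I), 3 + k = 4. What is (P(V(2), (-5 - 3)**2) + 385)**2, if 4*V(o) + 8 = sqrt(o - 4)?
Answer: 66497191/448 - 64725*I*sqrt(2)/392 ≈ 1.4843e+5 - 233.51*I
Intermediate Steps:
k = 1 (k = -3 + 4 = 1)
p(q, I) = (-1 + I)**2/7 (p(q, I) = ((I - 1)*(-1 + I))/7 = ((-1 + I)*(-1 + I))/7 = (-1 + I)**2/7)
V(o) = -2 + sqrt(-4 + o)/4 (V(o) = -2 + sqrt(o - 4)/4 = -2 + sqrt(-4 + o)/4)
P(l, f) = -1 + (-1 + l)**2/7 (P(l, f) = (-1 + l)**2/7 - 1*1 = (-1 + l)**2/7 - 1 = -1 + (-1 + l)**2/7)
(P(V(2), (-5 - 3)**2) + 385)**2 = ((-1 + (-1 + (-2 + sqrt(-4 + 2)/4))**2/7) + 385)**2 = ((-1 + (-1 + (-2 + sqrt(-2)/4))**2/7) + 385)**2 = ((-1 + (-1 + (-2 + (I*sqrt(2))/4))**2/7) + 385)**2 = ((-1 + (-1 + (-2 + I*sqrt(2)/4))**2/7) + 385)**2 = ((-1 + (-3 + I*sqrt(2)/4)**2/7) + 385)**2 = (384 + (-3 + I*sqrt(2)/4)**2/7)**2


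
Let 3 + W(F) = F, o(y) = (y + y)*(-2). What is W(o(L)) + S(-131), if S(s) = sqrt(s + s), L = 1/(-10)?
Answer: -13/5 + I*sqrt(262) ≈ -2.6 + 16.186*I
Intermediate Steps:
L = -1/10 (L = 1*(-1/10) = -1/10 ≈ -0.10000)
S(s) = sqrt(2)*sqrt(s) (S(s) = sqrt(2*s) = sqrt(2)*sqrt(s))
o(y) = -4*y (o(y) = (2*y)*(-2) = -4*y)
W(F) = -3 + F
W(o(L)) + S(-131) = (-3 - 4*(-1/10)) + sqrt(2)*sqrt(-131) = (-3 + 2/5) + sqrt(2)*(I*sqrt(131)) = -13/5 + I*sqrt(262)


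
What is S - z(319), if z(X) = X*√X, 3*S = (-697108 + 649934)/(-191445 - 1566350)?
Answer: 47174/5273385 - 319*√319 ≈ -5697.5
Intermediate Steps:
S = 47174/5273385 (S = ((-697108 + 649934)/(-191445 - 1566350))/3 = (-47174/(-1757795))/3 = (-47174*(-1/1757795))/3 = (⅓)*(47174/1757795) = 47174/5273385 ≈ 0.0089457)
z(X) = X^(3/2)
S - z(319) = 47174/5273385 - 319^(3/2) = 47174/5273385 - 319*√319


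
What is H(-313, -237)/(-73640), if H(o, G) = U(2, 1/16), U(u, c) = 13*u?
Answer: -13/36820 ≈ -0.00035307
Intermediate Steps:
H(o, G) = 26 (H(o, G) = 13*2 = 26)
H(-313, -237)/(-73640) = 26/(-73640) = 26*(-1/73640) = -13/36820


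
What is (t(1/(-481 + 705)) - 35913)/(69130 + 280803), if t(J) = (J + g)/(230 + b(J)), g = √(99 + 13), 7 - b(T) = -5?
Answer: -1946771903/18969168064 + 2*√7/42341893 ≈ -0.10263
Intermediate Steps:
b(T) = 12 (b(T) = 7 - 1*(-5) = 7 + 5 = 12)
g = 4*√7 (g = √112 = 4*√7 ≈ 10.583)
t(J) = J/242 + 2*√7/121 (t(J) = (J + 4*√7)/(230 + 12) = (J + 4*√7)/242 = (J + 4*√7)*(1/242) = J/242 + 2*√7/121)
(t(1/(-481 + 705)) - 35913)/(69130 + 280803) = ((1/(242*(-481 + 705)) + 2*√7/121) - 35913)/(69130 + 280803) = (((1/242)/224 + 2*√7/121) - 35913)/349933 = (((1/242)*(1/224) + 2*√7/121) - 35913)*(1/349933) = ((1/54208 + 2*√7/121) - 35913)*(1/349933) = (-1946771903/54208 + 2*√7/121)*(1/349933) = -1946771903/18969168064 + 2*√7/42341893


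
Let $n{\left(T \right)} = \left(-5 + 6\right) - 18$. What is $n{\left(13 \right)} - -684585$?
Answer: $684568$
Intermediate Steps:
$n{\left(T \right)} = -17$ ($n{\left(T \right)} = 1 - 18 = -17$)
$n{\left(13 \right)} - -684585 = -17 - -684585 = -17 + 684585 = 684568$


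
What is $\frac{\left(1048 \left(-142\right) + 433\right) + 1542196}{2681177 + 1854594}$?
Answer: $\frac{1393813}{4535771} \approx 0.30729$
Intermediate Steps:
$\frac{\left(1048 \left(-142\right) + 433\right) + 1542196}{2681177 + 1854594} = \frac{\left(-148816 + 433\right) + 1542196}{4535771} = \left(-148383 + 1542196\right) \frac{1}{4535771} = 1393813 \cdot \frac{1}{4535771} = \frac{1393813}{4535771}$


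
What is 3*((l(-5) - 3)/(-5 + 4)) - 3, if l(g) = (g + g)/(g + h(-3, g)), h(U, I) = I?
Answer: 3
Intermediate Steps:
l(g) = 1 (l(g) = (g + g)/(g + g) = (2*g)/((2*g)) = (2*g)*(1/(2*g)) = 1)
3*((l(-5) - 3)/(-5 + 4)) - 3 = 3*((1 - 3)/(-5 + 4)) - 3 = 3*(-2/(-1)) - 3 = 3*(-2*(-1)) - 3 = 3*2 - 3 = 6 - 3 = 3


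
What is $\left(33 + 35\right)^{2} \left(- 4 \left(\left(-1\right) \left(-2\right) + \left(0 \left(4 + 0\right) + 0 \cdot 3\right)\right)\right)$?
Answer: $-36992$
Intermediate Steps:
$\left(33 + 35\right)^{2} \left(- 4 \left(\left(-1\right) \left(-2\right) + \left(0 \left(4 + 0\right) + 0 \cdot 3\right)\right)\right) = 68^{2} \left(- 4 \left(2 + \left(0 \cdot 4 + 0\right)\right)\right) = 4624 \left(- 4 \left(2 + \left(0 + 0\right)\right)\right) = 4624 \left(- 4 \left(2 + 0\right)\right) = 4624 \left(\left(-4\right) 2\right) = 4624 \left(-8\right) = -36992$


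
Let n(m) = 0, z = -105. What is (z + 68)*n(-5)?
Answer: 0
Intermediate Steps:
(z + 68)*n(-5) = (-105 + 68)*0 = -37*0 = 0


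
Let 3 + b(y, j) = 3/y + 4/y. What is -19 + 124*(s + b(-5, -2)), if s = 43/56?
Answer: -32857/70 ≈ -469.39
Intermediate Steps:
s = 43/56 (s = 43*(1/56) = 43/56 ≈ 0.76786)
b(y, j) = -3 + 7/y (b(y, j) = -3 + (3/y + 4/y) = -3 + 7/y)
-19 + 124*(s + b(-5, -2)) = -19 + 124*(43/56 + (-3 + 7/(-5))) = -19 + 124*(43/56 + (-3 + 7*(-1/5))) = -19 + 124*(43/56 + (-3 - 7/5)) = -19 + 124*(43/56 - 22/5) = -19 + 124*(-1017/280) = -19 - 31527/70 = -32857/70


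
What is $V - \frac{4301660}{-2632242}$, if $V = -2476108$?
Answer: $- \frac{3258855586238}{1316121} \approx -2.4761 \cdot 10^{6}$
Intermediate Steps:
$V - \frac{4301660}{-2632242} = -2476108 - \frac{4301660}{-2632242} = -2476108 - 4301660 \left(- \frac{1}{2632242}\right) = -2476108 - - \frac{2150830}{1316121} = -2476108 + \frac{2150830}{1316121} = - \frac{3258855586238}{1316121}$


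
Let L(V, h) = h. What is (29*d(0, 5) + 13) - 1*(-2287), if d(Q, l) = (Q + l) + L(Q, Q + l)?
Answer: 2590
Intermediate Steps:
d(Q, l) = 2*Q + 2*l (d(Q, l) = (Q + l) + (Q + l) = 2*Q + 2*l)
(29*d(0, 5) + 13) - 1*(-2287) = (29*(2*0 + 2*5) + 13) - 1*(-2287) = (29*(0 + 10) + 13) + 2287 = (29*10 + 13) + 2287 = (290 + 13) + 2287 = 303 + 2287 = 2590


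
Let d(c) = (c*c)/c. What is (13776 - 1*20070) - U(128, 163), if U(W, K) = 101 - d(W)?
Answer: -6267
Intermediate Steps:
d(c) = c (d(c) = c²/c = c)
U(W, K) = 101 - W
(13776 - 1*20070) - U(128, 163) = (13776 - 1*20070) - (101 - 1*128) = (13776 - 20070) - (101 - 128) = -6294 - 1*(-27) = -6294 + 27 = -6267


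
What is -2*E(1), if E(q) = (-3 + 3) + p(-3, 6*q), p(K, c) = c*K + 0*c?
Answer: 36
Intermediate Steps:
p(K, c) = K*c (p(K, c) = K*c + 0 = K*c)
E(q) = -18*q (E(q) = (-3 + 3) - 18*q = 0 - 18*q = -18*q)
-2*E(1) = -(-36) = -2*(-18) = 36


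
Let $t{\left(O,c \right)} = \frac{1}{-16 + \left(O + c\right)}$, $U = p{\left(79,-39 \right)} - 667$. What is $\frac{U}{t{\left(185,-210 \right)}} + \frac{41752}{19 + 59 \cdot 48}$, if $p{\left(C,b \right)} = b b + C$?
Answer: $- \frac{109017551}{2851} \approx -38238.0$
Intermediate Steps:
$p{\left(C,b \right)} = C + b^{2}$ ($p{\left(C,b \right)} = b^{2} + C = C + b^{2}$)
$U = 933$ ($U = \left(79 + \left(-39\right)^{2}\right) - 667 = \left(79 + 1521\right) - 667 = 1600 - 667 = 933$)
$t{\left(O,c \right)} = \frac{1}{-16 + O + c}$
$\frac{U}{t{\left(185,-210 \right)}} + \frac{41752}{19 + 59 \cdot 48} = \frac{933}{\frac{1}{-16 + 185 - 210}} + \frac{41752}{19 + 59 \cdot 48} = \frac{933}{\frac{1}{-41}} + \frac{41752}{19 + 2832} = \frac{933}{- \frac{1}{41}} + \frac{41752}{2851} = 933 \left(-41\right) + 41752 \cdot \frac{1}{2851} = -38253 + \frac{41752}{2851} = - \frac{109017551}{2851}$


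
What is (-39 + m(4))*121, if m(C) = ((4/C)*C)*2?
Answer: -3751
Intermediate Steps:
m(C) = 8 (m(C) = 4*2 = 8)
(-39 + m(4))*121 = (-39 + 8)*121 = -31*121 = -3751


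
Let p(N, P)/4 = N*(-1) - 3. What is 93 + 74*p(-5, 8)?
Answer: 685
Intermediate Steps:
p(N, P) = -12 - 4*N (p(N, P) = 4*(N*(-1) - 3) = 4*(-N - 3) = 4*(-3 - N) = -12 - 4*N)
93 + 74*p(-5, 8) = 93 + 74*(-12 - 4*(-5)) = 93 + 74*(-12 + 20) = 93 + 74*8 = 93 + 592 = 685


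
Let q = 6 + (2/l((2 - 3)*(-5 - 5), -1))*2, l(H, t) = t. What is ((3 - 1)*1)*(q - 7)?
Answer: -10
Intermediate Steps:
q = 2 (q = 6 + (2/(-1))*2 = 6 + (2*(-1))*2 = 6 - 2*2 = 6 - 4 = 2)
((3 - 1)*1)*(q - 7) = ((3 - 1)*1)*(2 - 7) = (2*1)*(-5) = 2*(-5) = -10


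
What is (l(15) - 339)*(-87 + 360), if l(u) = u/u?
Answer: -92274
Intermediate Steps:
l(u) = 1
(l(15) - 339)*(-87 + 360) = (1 - 339)*(-87 + 360) = -338*273 = -92274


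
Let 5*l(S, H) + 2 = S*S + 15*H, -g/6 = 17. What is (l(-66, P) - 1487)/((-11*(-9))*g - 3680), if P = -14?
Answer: 3291/68890 ≈ 0.047772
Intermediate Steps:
g = -102 (g = -6*17 = -102)
l(S, H) = -⅖ + 3*H + S²/5 (l(S, H) = -⅖ + (S*S + 15*H)/5 = -⅖ + (S² + 15*H)/5 = -⅖ + (3*H + S²/5) = -⅖ + 3*H + S²/5)
(l(-66, P) - 1487)/((-11*(-9))*g - 3680) = ((-⅖ + 3*(-14) + (⅕)*(-66)²) - 1487)/(-11*(-9)*(-102) - 3680) = ((-⅖ - 42 + (⅕)*4356) - 1487)/(99*(-102) - 3680) = ((-⅖ - 42 + 4356/5) - 1487)/(-10098 - 3680) = (4144/5 - 1487)/(-13778) = -3291/5*(-1/13778) = 3291/68890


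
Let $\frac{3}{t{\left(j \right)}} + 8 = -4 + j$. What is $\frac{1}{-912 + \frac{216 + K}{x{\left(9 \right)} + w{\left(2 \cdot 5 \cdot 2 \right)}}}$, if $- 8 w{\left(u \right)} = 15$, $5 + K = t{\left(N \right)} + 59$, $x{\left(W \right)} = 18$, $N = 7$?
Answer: $- \frac{215}{192488} \approx -0.001117$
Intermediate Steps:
$t{\left(j \right)} = \frac{3}{-12 + j}$ ($t{\left(j \right)} = \frac{3}{-8 + \left(-4 + j\right)} = \frac{3}{-12 + j}$)
$K = \frac{267}{5}$ ($K = -5 + \left(\frac{3}{-12 + 7} + 59\right) = -5 + \left(\frac{3}{-5} + 59\right) = -5 + \left(3 \left(- \frac{1}{5}\right) + 59\right) = -5 + \left(- \frac{3}{5} + 59\right) = -5 + \frac{292}{5} = \frac{267}{5} \approx 53.4$)
$w{\left(u \right)} = - \frac{15}{8}$ ($w{\left(u \right)} = \left(- \frac{1}{8}\right) 15 = - \frac{15}{8}$)
$\frac{1}{-912 + \frac{216 + K}{x{\left(9 \right)} + w{\left(2 \cdot 5 \cdot 2 \right)}}} = \frac{1}{-912 + \frac{216 + \frac{267}{5}}{18 - \frac{15}{8}}} = \frac{1}{-912 + \frac{1347}{5 \cdot \frac{129}{8}}} = \frac{1}{-912 + \frac{1347}{5} \cdot \frac{8}{129}} = \frac{1}{-912 + \frac{3592}{215}} = \frac{1}{- \frac{192488}{215}} = - \frac{215}{192488}$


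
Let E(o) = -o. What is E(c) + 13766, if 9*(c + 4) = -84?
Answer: 41338/3 ≈ 13779.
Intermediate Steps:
c = -40/3 (c = -4 + (⅑)*(-84) = -4 - 28/3 = -40/3 ≈ -13.333)
E(c) + 13766 = -1*(-40/3) + 13766 = 40/3 + 13766 = 41338/3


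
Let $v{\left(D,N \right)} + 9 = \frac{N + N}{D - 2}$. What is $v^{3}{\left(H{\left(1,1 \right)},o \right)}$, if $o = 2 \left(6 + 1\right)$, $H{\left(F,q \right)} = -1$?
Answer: $- \frac{166375}{27} \approx -6162.0$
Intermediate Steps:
$o = 14$ ($o = 2 \cdot 7 = 14$)
$v{\left(D,N \right)} = -9 + \frac{2 N}{-2 + D}$ ($v{\left(D,N \right)} = -9 + \frac{N + N}{D - 2} = -9 + \frac{2 N}{-2 + D}$)
$v^{3}{\left(H{\left(1,1 \right)},o \right)} = \left(\frac{18 - -9 + 2 \cdot 14}{-2 - 1}\right)^{3} = \left(\frac{18 + 9 + 28}{-3}\right)^{3} = \left(\left(- \frac{1}{3}\right) 55\right)^{3} = \left(- \frac{55}{3}\right)^{3} = - \frac{166375}{27}$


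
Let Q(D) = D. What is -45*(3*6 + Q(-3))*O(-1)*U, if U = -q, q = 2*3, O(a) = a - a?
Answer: 0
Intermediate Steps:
O(a) = 0
q = 6
U = -6 (U = -1*6 = -6)
-45*(3*6 + Q(-3))*O(-1)*U = -45*(3*6 - 3)*0*(-6) = -45*(18 - 3)*0*(-6) = -45*15*0*(-6) = -0*(-6) = -45*0 = 0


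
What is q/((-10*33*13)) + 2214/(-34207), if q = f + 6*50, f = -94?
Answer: -8272351/73374015 ≈ -0.11274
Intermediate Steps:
q = 206 (q = -94 + 6*50 = -94 + 300 = 206)
q/((-10*33*13)) + 2214/(-34207) = 206/((-10*33*13)) + 2214/(-34207) = 206/((-330*13)) + 2214*(-1/34207) = 206/(-4290) - 2214/34207 = 206*(-1/4290) - 2214/34207 = -103/2145 - 2214/34207 = -8272351/73374015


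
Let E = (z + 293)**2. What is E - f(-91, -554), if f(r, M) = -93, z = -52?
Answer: 58174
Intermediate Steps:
E = 58081 (E = (-52 + 293)**2 = 241**2 = 58081)
E - f(-91, -554) = 58081 - 1*(-93) = 58081 + 93 = 58174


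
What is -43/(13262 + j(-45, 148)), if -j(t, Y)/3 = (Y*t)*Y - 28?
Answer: -43/2970386 ≈ -1.4476e-5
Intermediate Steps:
j(t, Y) = 84 - 3*t*Y² (j(t, Y) = -3*((Y*t)*Y - 28) = -3*(t*Y² - 28) = -3*(-28 + t*Y²) = 84 - 3*t*Y²)
-43/(13262 + j(-45, 148)) = -43/(13262 + (84 - 3*(-45)*148²)) = -43/(13262 + (84 - 3*(-45)*21904)) = -43/(13262 + (84 + 2957040)) = -43/(13262 + 2957124) = -43/2970386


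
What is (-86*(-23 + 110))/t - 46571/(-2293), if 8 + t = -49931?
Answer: 2342865395/114510127 ≈ 20.460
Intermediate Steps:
t = -49939 (t = -8 - 49931 = -49939)
(-86*(-23 + 110))/t - 46571/(-2293) = -86*(-23 + 110)/(-49939) - 46571/(-2293) = -86*87*(-1/49939) - 46571*(-1/2293) = -7482*(-1/49939) + 46571/2293 = 7482/49939 + 46571/2293 = 2342865395/114510127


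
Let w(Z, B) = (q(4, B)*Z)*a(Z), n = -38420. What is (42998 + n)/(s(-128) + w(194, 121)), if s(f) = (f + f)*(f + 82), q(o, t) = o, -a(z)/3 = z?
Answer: -2289/219928 ≈ -0.010408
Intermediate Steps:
a(z) = -3*z
w(Z, B) = -12*Z² (w(Z, B) = (4*Z)*(-3*Z) = -12*Z²)
s(f) = 2*f*(82 + f) (s(f) = (2*f)*(82 + f) = 2*f*(82 + f))
(42998 + n)/(s(-128) + w(194, 121)) = (42998 - 38420)/(2*(-128)*(82 - 128) - 12*194²) = 4578/(2*(-128)*(-46) - 12*37636) = 4578/(11776 - 451632) = 4578/(-439856) = 4578*(-1/439856) = -2289/219928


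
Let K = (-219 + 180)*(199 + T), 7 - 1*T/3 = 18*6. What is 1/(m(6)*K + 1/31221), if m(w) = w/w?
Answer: 31221/126632377 ≈ 0.00024655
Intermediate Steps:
T = -303 (T = 21 - 54*6 = 21 - 3*108 = 21 - 324 = -303)
K = 4056 (K = (-219 + 180)*(199 - 303) = -39*(-104) = 4056)
m(w) = 1
1/(m(6)*K + 1/31221) = 1/(1*4056 + 1/31221) = 1/(4056 + 1/31221) = 1/(126632377/31221) = 31221/126632377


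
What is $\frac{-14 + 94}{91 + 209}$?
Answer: $\frac{4}{15} \approx 0.26667$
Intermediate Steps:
$\frac{-14 + 94}{91 + 209} = \frac{80}{300} = 80 \cdot \frac{1}{300} = \frac{4}{15}$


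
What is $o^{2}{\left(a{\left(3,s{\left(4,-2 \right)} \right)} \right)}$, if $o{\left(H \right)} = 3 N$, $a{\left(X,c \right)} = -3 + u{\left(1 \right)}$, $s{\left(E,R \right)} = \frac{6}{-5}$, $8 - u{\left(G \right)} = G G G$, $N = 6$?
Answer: $324$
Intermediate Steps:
$u{\left(G \right)} = 8 - G^{3}$ ($u{\left(G \right)} = 8 - G G G = 8 - G^{2} G = 8 - G^{3}$)
$s{\left(E,R \right)} = - \frac{6}{5}$ ($s{\left(E,R \right)} = 6 \left(- \frac{1}{5}\right) = - \frac{6}{5}$)
$a{\left(X,c \right)} = 4$ ($a{\left(X,c \right)} = -3 + \left(8 - 1^{3}\right) = -3 + \left(8 - 1\right) = -3 + 7 = 4$)
$o{\left(H \right)} = 18$ ($o{\left(H \right)} = 3 \cdot 6 = 18$)
$o^{2}{\left(a{\left(3,s{\left(4,-2 \right)} \right)} \right)} = 18^{2} = 324$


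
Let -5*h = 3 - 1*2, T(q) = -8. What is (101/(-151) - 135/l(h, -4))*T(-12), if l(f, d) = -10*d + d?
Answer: 5338/151 ≈ 35.351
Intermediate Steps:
h = -1/5 (h = -(3 - 1*2)/5 = -(3 - 2)/5 = -1/5*1 = -1/5 ≈ -0.20000)
l(f, d) = -9*d
(101/(-151) - 135/l(h, -4))*T(-12) = (101/(-151) - 135/((-9*(-4))))*(-8) = (101*(-1/151) - 135/36)*(-8) = (-101/151 - 135*1/36)*(-8) = (-101/151 - 15/4)*(-8) = -2669/604*(-8) = 5338/151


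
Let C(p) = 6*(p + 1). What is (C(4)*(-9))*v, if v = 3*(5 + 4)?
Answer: -7290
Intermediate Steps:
v = 27 (v = 3*9 = 27)
C(p) = 6 + 6*p (C(p) = 6*(1 + p) = 6 + 6*p)
(C(4)*(-9))*v = ((6 + 6*4)*(-9))*27 = ((6 + 24)*(-9))*27 = (30*(-9))*27 = -270*27 = -7290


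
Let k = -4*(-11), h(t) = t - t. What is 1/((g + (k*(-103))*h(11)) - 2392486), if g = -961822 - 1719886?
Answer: -1/5074194 ≈ -1.9708e-7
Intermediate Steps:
h(t) = 0
k = 44
g = -2681708
1/((g + (k*(-103))*h(11)) - 2392486) = 1/((-2681708 + (44*(-103))*0) - 2392486) = 1/((-2681708 - 4532*0) - 2392486) = 1/((-2681708 + 0) - 2392486) = 1/(-2681708 - 2392486) = 1/(-5074194) = -1/5074194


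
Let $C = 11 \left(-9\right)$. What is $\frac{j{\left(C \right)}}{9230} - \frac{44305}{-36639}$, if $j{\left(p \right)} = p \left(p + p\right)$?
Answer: $\frac{563566414}{169088985} \approx 3.333$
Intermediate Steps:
$C = -99$
$j{\left(p \right)} = 2 p^{2}$ ($j{\left(p \right)} = p 2 p = 2 p^{2}$)
$\frac{j{\left(C \right)}}{9230} - \frac{44305}{-36639} = \frac{2 \left(-99\right)^{2}}{9230} - \frac{44305}{-36639} = 2 \cdot 9801 \cdot \frac{1}{9230} - - \frac{44305}{36639} = 19602 \cdot \frac{1}{9230} + \frac{44305}{36639} = \frac{9801}{4615} + \frac{44305}{36639} = \frac{563566414}{169088985}$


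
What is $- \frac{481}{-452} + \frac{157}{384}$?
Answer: $\frac{63917}{43392} \approx 1.473$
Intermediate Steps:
$- \frac{481}{-452} + \frac{157}{384} = \left(-481\right) \left(- \frac{1}{452}\right) + 157 \cdot \frac{1}{384} = \frac{481}{452} + \frac{157}{384} = \frac{63917}{43392}$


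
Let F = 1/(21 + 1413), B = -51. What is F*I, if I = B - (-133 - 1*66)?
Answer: 74/717 ≈ 0.10321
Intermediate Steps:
F = 1/1434 ≈ 0.00069735
I = 148 (I = -51 - (-133 - 1*66) = -51 - (-133 - 66) = -51 - 1*(-199) = -51 + 199 = 148)
F*I = (1/1434)*148 = 74/717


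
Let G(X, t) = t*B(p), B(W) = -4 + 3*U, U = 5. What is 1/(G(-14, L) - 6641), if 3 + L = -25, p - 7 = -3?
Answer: -1/6949 ≈ -0.00014391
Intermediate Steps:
p = 4 (p = 7 - 3 = 4)
B(W) = 11 (B(W) = -4 + 3*5 = -4 + 15 = 11)
L = -28 (L = -3 - 25 = -28)
G(X, t) = 11*t (G(X, t) = t*11 = 11*t)
1/(G(-14, L) - 6641) = 1/(11*(-28) - 6641) = 1/(-308 - 6641) = 1/(-6949) = -1/6949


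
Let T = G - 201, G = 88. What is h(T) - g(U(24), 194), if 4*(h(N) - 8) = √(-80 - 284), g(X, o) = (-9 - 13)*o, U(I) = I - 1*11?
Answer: 4276 + I*√91/2 ≈ 4276.0 + 4.7697*I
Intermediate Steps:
U(I) = -11 + I (U(I) = I - 11 = -11 + I)
T = -113 (T = 88 - 201 = -113)
g(X, o) = -22*o
h(N) = 8 + I*√91/2 (h(N) = 8 + √(-80 - 284)/4 = 8 + √(-364)/4 = 8 + (2*I*√91)/4 = 8 + I*√91/2)
h(T) - g(U(24), 194) = (8 + I*√91/2) - (-22)*194 = (8 + I*√91/2) - 1*(-4268) = (8 + I*√91/2) + 4268 = 4276 + I*√91/2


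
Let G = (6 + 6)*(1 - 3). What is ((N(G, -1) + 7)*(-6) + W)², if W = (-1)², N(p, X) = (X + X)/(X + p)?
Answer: 1075369/625 ≈ 1720.6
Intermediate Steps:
G = -24 (G = 12*(-2) = -24)
N(p, X) = 2*X/(X + p) (N(p, X) = (2*X)/(X + p) = 2*X/(X + p))
W = 1
((N(G, -1) + 7)*(-6) + W)² = ((2*(-1)/(-1 - 24) + 7)*(-6) + 1)² = ((2*(-1)/(-25) + 7)*(-6) + 1)² = ((2*(-1)*(-1/25) + 7)*(-6) + 1)² = ((2/25 + 7)*(-6) + 1)² = ((177/25)*(-6) + 1)² = (-1062/25 + 1)² = (-1037/25)² = 1075369/625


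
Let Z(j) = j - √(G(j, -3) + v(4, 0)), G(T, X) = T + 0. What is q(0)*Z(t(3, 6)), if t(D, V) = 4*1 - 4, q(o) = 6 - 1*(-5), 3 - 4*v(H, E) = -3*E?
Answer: -11*√3/2 ≈ -9.5263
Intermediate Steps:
v(H, E) = ¾ + 3*E/4 (v(H, E) = ¾ - (-3)*E/4 = ¾ + 3*E/4)
G(T, X) = T
q(o) = 11 (q(o) = 6 + 5 = 11)
t(D, V) = 0 (t(D, V) = 4 - 4 = 0)
Z(j) = j - √(¾ + j) (Z(j) = j - √(j + (¾ + (¾)*0)) = j - √(j + (¾ + 0)) = j - √(j + ¾) = j - √(¾ + j))
q(0)*Z(t(3, 6)) = 11*(0 - √(3 + 4*0)/2) = 11*(0 - √(3 + 0)/2) = 11*(0 - √3/2) = 11*(-√3/2) = -11*√3/2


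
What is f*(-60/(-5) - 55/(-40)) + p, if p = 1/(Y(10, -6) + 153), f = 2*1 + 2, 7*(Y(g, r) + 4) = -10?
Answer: 110545/2066 ≈ 53.507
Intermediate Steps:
Y(g, r) = -38/7 (Y(g, r) = -4 + (⅐)*(-10) = -4 - 10/7 = -38/7)
f = 4 (f = 2 + 2 = 4)
p = 7/1033 (p = 1/(-38/7 + 153) = 1/(1033/7) = 7/1033 ≈ 0.0067764)
f*(-60/(-5) - 55/(-40)) + p = 4*(-60/(-5) - 55/(-40)) + 7/1033 = 4*(-60*(-⅕) - 55*(-1/40)) + 7/1033 = 4*(12 + 11/8) + 7/1033 = 4*(107/8) + 7/1033 = 107/2 + 7/1033 = 110545/2066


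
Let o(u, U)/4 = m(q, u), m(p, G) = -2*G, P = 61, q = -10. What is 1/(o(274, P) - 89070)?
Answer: -1/91262 ≈ -1.0957e-5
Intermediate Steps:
o(u, U) = -8*u (o(u, U) = 4*(-2*u) = -8*u)
1/(o(274, P) - 89070) = 1/(-8*274 - 89070) = 1/(-2192 - 89070) = 1/(-91262) = -1/91262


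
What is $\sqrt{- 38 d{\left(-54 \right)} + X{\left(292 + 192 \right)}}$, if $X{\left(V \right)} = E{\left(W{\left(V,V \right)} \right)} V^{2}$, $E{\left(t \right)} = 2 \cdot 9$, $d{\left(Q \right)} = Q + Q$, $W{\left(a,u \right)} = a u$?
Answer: $186 \sqrt{122} \approx 2054.4$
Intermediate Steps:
$d{\left(Q \right)} = 2 Q$
$E{\left(t \right)} = 18$
$X{\left(V \right)} = 18 V^{2}$
$\sqrt{- 38 d{\left(-54 \right)} + X{\left(292 + 192 \right)}} = \sqrt{- 38 \cdot 2 \left(-54\right) + 18 \left(292 + 192\right)^{2}} = \sqrt{\left(-38\right) \left(-108\right) + 18 \cdot 484^{2}} = \sqrt{4104 + 18 \cdot 234256} = \sqrt{4104 + 4216608} = \sqrt{4220712} = 186 \sqrt{122}$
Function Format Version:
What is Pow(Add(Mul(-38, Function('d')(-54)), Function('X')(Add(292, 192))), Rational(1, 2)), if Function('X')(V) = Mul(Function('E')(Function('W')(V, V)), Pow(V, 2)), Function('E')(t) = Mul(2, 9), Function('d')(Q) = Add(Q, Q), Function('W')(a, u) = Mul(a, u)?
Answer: Mul(186, Pow(122, Rational(1, 2))) ≈ 2054.4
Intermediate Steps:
Function('d')(Q) = Mul(2, Q)
Function('E')(t) = 18
Function('X')(V) = Mul(18, Pow(V, 2))
Pow(Add(Mul(-38, Function('d')(-54)), Function('X')(Add(292, 192))), Rational(1, 2)) = Pow(Add(Mul(-38, Mul(2, -54)), Mul(18, Pow(Add(292, 192), 2))), Rational(1, 2)) = Pow(Add(Mul(-38, -108), Mul(18, Pow(484, 2))), Rational(1, 2)) = Pow(Add(4104, Mul(18, 234256)), Rational(1, 2)) = Pow(Add(4104, 4216608), Rational(1, 2)) = Pow(4220712, Rational(1, 2)) = Mul(186, Pow(122, Rational(1, 2)))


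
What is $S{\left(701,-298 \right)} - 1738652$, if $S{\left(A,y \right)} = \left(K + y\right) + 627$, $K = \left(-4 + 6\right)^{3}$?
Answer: $-1738315$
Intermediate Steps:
$K = 8$ ($K = 2^{3} = 8$)
$S{\left(A,y \right)} = 635 + y$ ($S{\left(A,y \right)} = \left(8 + y\right) + 627 = 635 + y$)
$S{\left(701,-298 \right)} - 1738652 = \left(635 - 298\right) - 1738652 = 337 - 1738652 = -1738315$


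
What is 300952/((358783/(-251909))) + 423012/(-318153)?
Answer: -8040043869231900/38049295933 ≈ -2.1131e+5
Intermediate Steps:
300952/((358783/(-251909))) + 423012/(-318153) = 300952/((358783*(-1/251909))) + 423012*(-1/318153) = 300952/(-358783/251909) - 141004/106051 = 300952*(-251909/358783) - 141004/106051 = -75812517368/358783 - 141004/106051 = -8040043869231900/38049295933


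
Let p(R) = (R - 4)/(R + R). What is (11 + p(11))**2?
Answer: 62001/484 ≈ 128.10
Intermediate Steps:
p(R) = (-4 + R)/(2*R) (p(R) = (-4 + R)/((2*R)) = (-4 + R)*(1/(2*R)) = (-4 + R)/(2*R))
(11 + p(11))**2 = (11 + (1/2)*(-4 + 11)/11)**2 = (11 + (1/2)*(1/11)*7)**2 = (11 + 7/22)**2 = (249/22)**2 = 62001/484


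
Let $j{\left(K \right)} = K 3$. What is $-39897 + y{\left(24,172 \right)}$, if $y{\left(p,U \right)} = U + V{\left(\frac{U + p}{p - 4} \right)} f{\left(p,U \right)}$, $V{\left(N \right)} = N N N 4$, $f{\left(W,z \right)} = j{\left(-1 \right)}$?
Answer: $- \frac{6377413}{125} \approx -51019.0$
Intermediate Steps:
$j{\left(K \right)} = 3 K$
$f{\left(W,z \right)} = -3$ ($f{\left(W,z \right)} = 3 \left(-1\right) = -3$)
$V{\left(N \right)} = 4 N^{3}$ ($V{\left(N \right)} = N^{2} N 4 = N^{3} \cdot 4 = 4 N^{3}$)
$y{\left(p,U \right)} = U - \frac{12 \left(U + p\right)^{3}}{\left(-4 + p\right)^{3}}$ ($y{\left(p,U \right)} = U + 4 \left(\frac{U + p}{p - 4}\right)^{3} \left(-3\right) = U + 4 \left(\frac{U + p}{-4 + p}\right)^{3} \left(-3\right) = U + 4 \frac{\left(U + p\right)^{3}}{\left(-4 + p\right)^{3}} \left(-3\right) = U + \frac{4 \left(U + p\right)^{3}}{\left(-4 + p\right)^{3}} \left(-3\right) = U - \frac{12 \left(U + p\right)^{3}}{\left(-4 + p\right)^{3}}$)
$-39897 + y{\left(24,172 \right)} = -39897 + \left(172 - \frac{12 \left(172 + 24\right)^{3}}{\left(-4 + 24\right)^{3}}\right) = -39897 + \left(172 - \frac{12 \cdot 196^{3}}{8000}\right) = -39897 + \left(172 - \frac{3}{2000} \cdot 7529536\right) = -39897 + \left(172 - \frac{1411788}{125}\right) = -39897 - \frac{1390288}{125} = - \frac{6377413}{125}$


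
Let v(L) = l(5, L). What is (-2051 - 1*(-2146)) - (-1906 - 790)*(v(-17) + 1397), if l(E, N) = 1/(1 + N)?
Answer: 7532477/2 ≈ 3.7662e+6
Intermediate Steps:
v(L) = 1/(1 + L)
(-2051 - 1*(-2146)) - (-1906 - 790)*(v(-17) + 1397) = (-2051 - 1*(-2146)) - (-1906 - 790)*(1/(1 - 17) + 1397) = (-2051 + 2146) - (-2696)*(1/(-16) + 1397) = 95 - (-2696)*(-1/16 + 1397) = 95 - (-2696)*22351/16 = 95 - 1*(-7532287/2) = 95 + 7532287/2 = 7532477/2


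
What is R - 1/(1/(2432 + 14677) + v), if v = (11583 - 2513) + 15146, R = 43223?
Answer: 17907787892426/414311545 ≈ 43223.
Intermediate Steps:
v = 24216 (v = 9070 + 15146 = 24216)
R - 1/(1/(2432 + 14677) + v) = 43223 - 1/(1/(2432 + 14677) + 24216) = 43223 - 1/(1/17109 + 24216) = 43223 - 1/414311545/17109 = 43223 - 1*17109/414311545 = 43223 - 17109/414311545 = 17907787892426/414311545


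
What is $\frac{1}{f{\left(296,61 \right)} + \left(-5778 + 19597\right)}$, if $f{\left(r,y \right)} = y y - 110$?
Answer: $\frac{1}{17430} \approx 5.7372 \cdot 10^{-5}$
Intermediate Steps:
$f{\left(r,y \right)} = -110 + y^{2}$ ($f{\left(r,y \right)} = y^{2} - 110 = -110 + y^{2}$)
$\frac{1}{f{\left(296,61 \right)} + \left(-5778 + 19597\right)} = \frac{1}{\left(-110 + 61^{2}\right) + \left(-5778 + 19597\right)} = \frac{1}{\left(-110 + 3721\right) + 13819} = \frac{1}{3611 + 13819} = \frac{1}{17430}$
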